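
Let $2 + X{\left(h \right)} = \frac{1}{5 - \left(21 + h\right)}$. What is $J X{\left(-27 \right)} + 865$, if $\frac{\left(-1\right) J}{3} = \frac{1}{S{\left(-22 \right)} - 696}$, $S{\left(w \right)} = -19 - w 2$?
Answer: $\frac{6384502}{7381} \approx 864.99$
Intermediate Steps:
$S{\left(w \right)} = -19 - 2 w$
$X{\left(h \right)} = -2 + \frac{1}{-16 - h}$ ($X{\left(h \right)} = -2 + \frac{1}{5 - \left(21 + h\right)} = -2 + \frac{1}{-16 - h}$)
$J = \frac{3}{671}$ ($J = - \frac{3}{\left(-19 - -44\right) - 696} = - \frac{3}{\left(-19 + 44\right) - 696} = - \frac{3}{25 - 696} = - \frac{3}{-671} = \left(-3\right) \left(- \frac{1}{671}\right) = \frac{3}{671} \approx 0.0044709$)
$J X{\left(-27 \right)} + 865 = \frac{3 \frac{-33 - -54}{16 - 27}}{671} + 865 = \frac{3 \frac{-33 + 54}{-11}}{671} + 865 = \frac{3 \left(\left(- \frac{1}{11}\right) 21\right)}{671} + 865 = \frac{3}{671} \left(- \frac{21}{11}\right) + 865 = - \frac{63}{7381} + 865 = \frac{6384502}{7381}$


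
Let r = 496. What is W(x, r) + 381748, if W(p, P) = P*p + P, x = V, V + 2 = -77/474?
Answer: 90337628/237 ≈ 3.8117e+5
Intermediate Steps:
V = -1025/474 (V = -2 - 77/474 = -1025/474 ≈ -2.1624)
x = -1025/474 ≈ -2.1624
W(p, P) = P + P*p
W(x, r) + 381748 = 496*(1 - 1025/474) + 381748 = 496*(-551/474) + 381748 = -136648/237 + 381748 = 90337628/237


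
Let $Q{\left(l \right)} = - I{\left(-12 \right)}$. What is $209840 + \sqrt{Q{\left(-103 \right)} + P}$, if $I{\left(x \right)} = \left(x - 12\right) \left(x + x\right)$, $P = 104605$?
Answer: $209840 + \sqrt{104029} \approx 2.1016 \cdot 10^{5}$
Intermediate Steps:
$I{\left(x \right)} = 2 x \left(-12 + x\right)$ ($I{\left(x \right)} = \left(-12 + x\right) 2 x = 2 x \left(-12 + x\right)$)
$Q{\left(l \right)} = -576$ ($Q{\left(l \right)} = - 2 \left(-12\right) \left(-12 - 12\right) = - 2 \left(-12\right) \left(-24\right) = \left(-1\right) 576 = -576$)
$209840 + \sqrt{Q{\left(-103 \right)} + P} = 209840 + \sqrt{-576 + 104605} = 209840 + \sqrt{104029}$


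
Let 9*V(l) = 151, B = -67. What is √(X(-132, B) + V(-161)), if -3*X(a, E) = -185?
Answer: √706/3 ≈ 8.8569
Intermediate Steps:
V(l) = 151/9 (V(l) = (⅑)*151 = 151/9)
X(a, E) = 185/3 (X(a, E) = -⅓*(-185) = 185/3)
√(X(-132, B) + V(-161)) = √(185/3 + 151/9) = √(706/9) = √706/3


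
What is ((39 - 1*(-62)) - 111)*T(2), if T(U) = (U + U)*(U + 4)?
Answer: -240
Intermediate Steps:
T(U) = 2*U*(4 + U) (T(U) = (2*U)*(4 + U) = 2*U*(4 + U))
((39 - 1*(-62)) - 111)*T(2) = ((39 - 1*(-62)) - 111)*(2*2*(4 + 2)) = ((39 + 62) - 111)*(2*2*6) = (101 - 111)*24 = -10*24 = -240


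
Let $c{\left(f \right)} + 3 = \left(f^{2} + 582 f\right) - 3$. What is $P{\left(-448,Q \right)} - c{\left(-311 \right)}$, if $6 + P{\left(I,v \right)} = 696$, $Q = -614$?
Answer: $84977$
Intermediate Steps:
$P{\left(I,v \right)} = 690$ ($P{\left(I,v \right)} = -6 + 696 = 690$)
$c{\left(f \right)} = -6 + f^{2} + 582 f$ ($c{\left(f \right)} = -3 - \left(3 - f^{2} - 582 f\right) = -3 + \left(-3 + f^{2} + 582 f\right) = -6 + f^{2} + 582 f$)
$P{\left(-448,Q \right)} - c{\left(-311 \right)} = 690 - \left(-6 + \left(-311\right)^{2} + 582 \left(-311\right)\right) = 690 - \left(-6 + 96721 - 181002\right) = 690 - -84287 = 690 + 84287 = 84977$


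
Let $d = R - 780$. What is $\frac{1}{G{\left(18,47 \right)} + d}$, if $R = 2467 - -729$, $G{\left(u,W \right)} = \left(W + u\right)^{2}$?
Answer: $\frac{1}{6641} \approx 0.00015058$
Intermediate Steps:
$R = 3196$ ($R = 2467 + 729 = 3196$)
$d = 2416$ ($d = 3196 - 780 = 2416$)
$\frac{1}{G{\left(18,47 \right)} + d} = \frac{1}{\left(47 + 18\right)^{2} + 2416} = \frac{1}{65^{2} + 2416} = \frac{1}{4225 + 2416} = \frac{1}{6641}$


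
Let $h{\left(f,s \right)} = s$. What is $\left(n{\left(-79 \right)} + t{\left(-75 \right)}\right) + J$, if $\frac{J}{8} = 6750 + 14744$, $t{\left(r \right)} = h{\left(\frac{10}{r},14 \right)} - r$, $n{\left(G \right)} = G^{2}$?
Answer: $178282$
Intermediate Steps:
$t{\left(r \right)} = 14 - r$
$J = 171952$ ($J = 8 \left(6750 + 14744\right) = 8 \cdot 21494 = 171952$)
$\left(n{\left(-79 \right)} + t{\left(-75 \right)}\right) + J = \left(\left(-79\right)^{2} + \left(14 - -75\right)\right) + 171952 = \left(6241 + \left(14 + 75\right)\right) + 171952 = \left(6241 + 89\right) + 171952 = 6330 + 171952 = 178282$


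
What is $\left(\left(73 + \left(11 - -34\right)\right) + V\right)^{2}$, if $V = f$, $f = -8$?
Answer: $12100$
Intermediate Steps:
$V = -8$
$\left(\left(73 + \left(11 - -34\right)\right) + V\right)^{2} = \left(\left(73 + \left(11 - -34\right)\right) - 8\right)^{2} = \left(\left(73 + \left(11 + 34\right)\right) - 8\right)^{2} = \left(\left(73 + 45\right) - 8\right)^{2} = \left(118 - 8\right)^{2} = 110^{2} = 12100$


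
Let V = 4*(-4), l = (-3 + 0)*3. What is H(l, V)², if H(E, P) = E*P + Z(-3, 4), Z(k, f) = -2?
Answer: 20164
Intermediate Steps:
l = -9 (l = -3*3 = -9)
V = -16
H(E, P) = -2 + E*P (H(E, P) = E*P - 2 = -2 + E*P)
H(l, V)² = (-2 - 9*(-16))² = (-2 + 144)² = 142² = 20164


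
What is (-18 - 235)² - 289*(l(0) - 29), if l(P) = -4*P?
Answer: 72390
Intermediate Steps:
(-18 - 235)² - 289*(l(0) - 29) = (-18 - 235)² - 289*(-4*0 - 29) = (-253)² - 289*(0 - 29) = 64009 - 289*(-29) = 64009 + 8381 = 72390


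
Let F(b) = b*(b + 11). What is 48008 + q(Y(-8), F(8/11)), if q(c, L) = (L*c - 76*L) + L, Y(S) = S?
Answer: 5723312/121 ≈ 47300.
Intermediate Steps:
F(b) = b*(11 + b)
q(c, L) = -75*L + L*c (q(c, L) = (-76*L + L*c) + L = -75*L + L*c)
48008 + q(Y(-8), F(8/11)) = 48008 + ((8/11)*(11 + 8/11))*(-75 - 8) = 48008 + ((8*(1/11))*(11 + 8*(1/11)))*(-83) = 48008 + (8*(11 + 8/11)/11)*(-83) = 48008 + ((8/11)*(129/11))*(-83) = 48008 + (1032/121)*(-83) = 48008 - 85656/121 = 5723312/121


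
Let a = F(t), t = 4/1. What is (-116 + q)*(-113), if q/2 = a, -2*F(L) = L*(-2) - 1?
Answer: 12091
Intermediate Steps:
t = 4 (t = 4*1 = 4)
F(L) = ½ + L (F(L) = -(L*(-2) - 1)/2 = -(-2*L - 1)/2 = -(-1 - 2*L)/2 = ½ + L)
a = 9/2 (a = ½ + 4 = 9/2 ≈ 4.5000)
q = 9 (q = 2*(9/2) = 9)
(-116 + q)*(-113) = (-116 + 9)*(-113) = -107*(-113) = 12091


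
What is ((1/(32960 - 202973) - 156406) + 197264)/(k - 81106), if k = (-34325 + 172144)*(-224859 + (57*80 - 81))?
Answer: -6946391153/5163742339640238 ≈ -1.3452e-6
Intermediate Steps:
k = -30372551220 (k = 137819*(-224859 + (4560 - 81)) = 137819*(-224859 + 4479) = 137819*(-220380) = -30372551220)
((1/(32960 - 202973) - 156406) + 197264)/(k - 81106) = ((1/(32960 - 202973) - 156406) + 197264)/(-30372551220 - 81106) = ((1/(-170013) - 156406) + 197264)/(-30372632326) = ((-1/170013 - 156406) + 197264)*(-1/30372632326) = (-26591053279/170013 + 197264)*(-1/30372632326) = (6946391153/170013)*(-1/30372632326) = -6946391153/5163742339640238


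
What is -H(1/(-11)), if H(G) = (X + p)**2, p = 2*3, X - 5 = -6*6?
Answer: -625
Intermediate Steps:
X = -31 (X = 5 - 6*6 = 5 - 36 = -31)
p = 6
H(G) = 625 (H(G) = (-31 + 6)**2 = (-25)**2 = 625)
-H(1/(-11)) = -1*625 = -625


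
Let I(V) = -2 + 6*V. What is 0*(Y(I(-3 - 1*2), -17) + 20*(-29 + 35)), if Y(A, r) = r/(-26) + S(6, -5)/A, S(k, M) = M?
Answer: 0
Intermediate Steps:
Y(A, r) = -5/A - r/26 (Y(A, r) = r/(-26) - 5/A = r*(-1/26) - 5/A = -r/26 - 5/A = -5/A - r/26)
0*(Y(I(-3 - 1*2), -17) + 20*(-29 + 35)) = 0*((-5/(-2 + 6*(-3 - 1*2)) - 1/26*(-17)) + 20*(-29 + 35)) = 0*((-5/(-2 + 6*(-3 - 2)) + 17/26) + 20*6) = 0*((-5/(-2 + 6*(-5)) + 17/26) + 120) = 0*((-5/(-2 - 30) + 17/26) + 120) = 0*((-5/(-32) + 17/26) + 120) = 0*((-5*(-1/32) + 17/26) + 120) = 0*((5/32 + 17/26) + 120) = 0*(337/416 + 120) = 0*(50257/416) = 0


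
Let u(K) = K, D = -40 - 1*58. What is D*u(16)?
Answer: -1568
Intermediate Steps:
D = -98 (D = -40 - 58 = -98)
D*u(16) = -98*16 = -1568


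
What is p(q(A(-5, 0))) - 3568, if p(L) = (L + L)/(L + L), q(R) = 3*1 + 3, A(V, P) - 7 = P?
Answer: -3567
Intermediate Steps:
A(V, P) = 7 + P
q(R) = 6 (q(R) = 3 + 3 = 6)
p(L) = 1 (p(L) = (2*L)/((2*L)) = (2*L)*(1/(2*L)) = 1)
p(q(A(-5, 0))) - 3568 = 1 - 3568 = -3567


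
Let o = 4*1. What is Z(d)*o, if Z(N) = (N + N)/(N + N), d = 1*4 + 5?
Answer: 4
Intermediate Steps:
d = 9 (d = 4 + 5 = 9)
Z(N) = 1 (Z(N) = (2*N)/((2*N)) = (2*N)*(1/(2*N)) = 1)
o = 4
Z(d)*o = 1*4 = 4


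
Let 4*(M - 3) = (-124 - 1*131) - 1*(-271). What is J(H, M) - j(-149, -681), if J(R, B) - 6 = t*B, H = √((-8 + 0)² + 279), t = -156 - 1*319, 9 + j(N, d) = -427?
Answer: -2883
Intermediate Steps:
j(N, d) = -436 (j(N, d) = -9 - 427 = -436)
t = -475 (t = -156 - 319 = -475)
M = 7 (M = 3 + ((-124 - 1*131) - 1*(-271))/4 = 3 + ((-124 - 131) + 271)/4 = 3 + (-255 + 271)/4 = 3 + (¼)*16 = 3 + 4 = 7)
H = 7*√7 (H = √((-8)² + 279) = √(64 + 279) = √343 = 7*√7 ≈ 18.520)
J(R, B) = 6 - 475*B
J(H, M) - j(-149, -681) = (6 - 475*7) - 1*(-436) = (6 - 3325) + 436 = -3319 + 436 = -2883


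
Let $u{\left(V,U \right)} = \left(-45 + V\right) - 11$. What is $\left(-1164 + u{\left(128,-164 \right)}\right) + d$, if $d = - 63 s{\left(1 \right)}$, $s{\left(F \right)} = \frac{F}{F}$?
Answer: $-1155$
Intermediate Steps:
$s{\left(F \right)} = 1$
$u{\left(V,U \right)} = -56 + V$
$d = -63$ ($d = \left(-63\right) 1 = -63$)
$\left(-1164 + u{\left(128,-164 \right)}\right) + d = \left(-1164 + \left(-56 + 128\right)\right) - 63 = \left(-1164 + 72\right) - 63 = -1092 - 63 = -1155$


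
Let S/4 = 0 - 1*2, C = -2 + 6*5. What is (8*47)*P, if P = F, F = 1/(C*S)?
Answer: -47/28 ≈ -1.6786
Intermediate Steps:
C = 28 (C = -2 + 30 = 28)
S = -8 (S = 4*(0 - 1*2) = 4*(0 - 2) = 4*(-2) = -8)
F = -1/224 (F = 1/(28*(-8)) = 1/(-224) = -1/224 ≈ -0.0044643)
P = -1/224 ≈ -0.0044643
(8*47)*P = (8*47)*(-1/224) = 376*(-1/224) = -47/28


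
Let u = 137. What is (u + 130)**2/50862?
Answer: 23763/16954 ≈ 1.4016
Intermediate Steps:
(u + 130)**2/50862 = (137 + 130)**2/50862 = 267**2*(1/50862) = 71289*(1/50862) = 23763/16954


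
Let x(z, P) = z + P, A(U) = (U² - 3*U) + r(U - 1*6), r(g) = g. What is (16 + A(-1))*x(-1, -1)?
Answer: -26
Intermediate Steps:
A(U) = -6 + U² - 2*U (A(U) = (U² - 3*U) + (U - 1*6) = (U² - 3*U) + (U - 6) = (U² - 3*U) + (-6 + U) = -6 + U² - 2*U)
x(z, P) = P + z
(16 + A(-1))*x(-1, -1) = (16 + (-6 + (-1)² - 2*(-1)))*(-1 - 1) = (16 + (-6 + 1 + 2))*(-2) = (16 - 3)*(-2) = 13*(-2) = -26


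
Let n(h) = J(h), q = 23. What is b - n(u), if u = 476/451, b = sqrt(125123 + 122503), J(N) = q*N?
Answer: -10948/451 + 3*sqrt(27514) ≈ 473.35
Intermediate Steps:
J(N) = 23*N
b = 3*sqrt(27514) (b = sqrt(247626) = 3*sqrt(27514) ≈ 497.62)
u = 476/451 (u = 476*(1/451) = 476/451 ≈ 1.0554)
n(h) = 23*h
b - n(u) = 3*sqrt(27514) - 23*476/451 = 3*sqrt(27514) - 1*10948/451 = 3*sqrt(27514) - 10948/451 = -10948/451 + 3*sqrt(27514)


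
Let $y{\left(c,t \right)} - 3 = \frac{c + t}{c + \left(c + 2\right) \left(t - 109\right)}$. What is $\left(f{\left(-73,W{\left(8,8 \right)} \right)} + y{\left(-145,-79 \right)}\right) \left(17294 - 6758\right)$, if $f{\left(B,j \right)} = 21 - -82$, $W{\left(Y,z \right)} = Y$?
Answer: $\frac{9953394320}{8913} \approx 1.1167 \cdot 10^{6}$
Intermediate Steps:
$y{\left(c,t \right)} = 3 + \frac{c + t}{c + \left(-109 + t\right) \left(2 + c\right)}$ ($y{\left(c,t \right)} = 3 + \frac{c + t}{c + \left(c + 2\right) \left(t - 109\right)} = 3 + \frac{c + t}{c + \left(2 + c\right) \left(-109 + t\right)} = 3 + \frac{c + t}{c + \left(-109 + t\right) \left(2 + c\right)}$)
$f{\left(B,j \right)} = 103$ ($f{\left(B,j \right)} = 21 + 82 = 103$)
$\left(f{\left(-73,W{\left(8,8 \right)} \right)} + y{\left(-145,-79 \right)}\right) \left(17294 - 6758\right) = \left(103 + \frac{-654 - -46835 + 7 \left(-79\right) + 3 \left(-145\right) \left(-79\right)}{-218 - -15660 + 2 \left(-79\right) - -11455}\right) \left(17294 - 6758\right) = \left(103 + \frac{-654 + 46835 - 553 + 34365}{-218 + 15660 - 158 + 11455}\right) 10536 = \left(103 + \frac{1}{26739} \cdot 79993\right) 10536 = \left(103 + \frac{79993}{26739}\right) 10536 = \frac{2834110}{26739} \cdot 10536 = \frac{9953394320}{8913}$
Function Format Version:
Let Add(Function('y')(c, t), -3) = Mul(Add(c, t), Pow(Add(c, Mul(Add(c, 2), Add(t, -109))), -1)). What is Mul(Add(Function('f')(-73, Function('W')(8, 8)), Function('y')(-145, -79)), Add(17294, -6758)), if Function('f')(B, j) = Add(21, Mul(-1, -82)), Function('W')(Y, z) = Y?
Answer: Rational(9953394320, 8913) ≈ 1.1167e+6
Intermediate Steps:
Function('y')(c, t) = Add(3, Mul(Pow(Add(c, Mul(Add(-109, t), Add(2, c))), -1), Add(c, t))) (Function('y')(c, t) = Add(3, Mul(Add(c, t), Pow(Add(c, Mul(Add(c, 2), Add(t, -109))), -1))) = Add(3, Mul(Add(c, t), Pow(Add(c, Mul(Add(2, c), Add(-109, t))), -1))) = Add(3, Mul(Add(c, t), Pow(Add(c, Mul(Add(-109, t), Add(2, c))), -1))) = Add(3, Mul(Pow(Add(c, Mul(Add(-109, t), Add(2, c))), -1), Add(c, t))))
Function('f')(B, j) = 103 (Function('f')(B, j) = Add(21, 82) = 103)
Mul(Add(Function('f')(-73, Function('W')(8, 8)), Function('y')(-145, -79)), Add(17294, -6758)) = Mul(Add(103, Mul(Pow(Add(-218, Mul(-108, -145), Mul(2, -79), Mul(-145, -79)), -1), Add(-654, Mul(-323, -145), Mul(7, -79), Mul(3, -145, -79)))), Add(17294, -6758)) = Mul(Add(103, Mul(Pow(Add(-218, 15660, -158, 11455), -1), Add(-654, 46835, -553, 34365))), 10536) = Mul(Add(103, Mul(Pow(26739, -1), 79993)), 10536) = Mul(Add(103, Mul(Rational(1, 26739), 79993)), 10536) = Mul(Add(103, Rational(79993, 26739)), 10536) = Mul(Rational(2834110, 26739), 10536) = Rational(9953394320, 8913)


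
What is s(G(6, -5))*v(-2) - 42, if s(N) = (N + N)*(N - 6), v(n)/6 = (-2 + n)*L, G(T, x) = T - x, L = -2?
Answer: 5238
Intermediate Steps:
v(n) = 24 - 12*n (v(n) = 6*((-2 + n)*(-2)) = 6*(4 - 2*n) = 24 - 12*n)
s(N) = 2*N*(-6 + N) (s(N) = (2*N)*(-6 + N) = 2*N*(-6 + N))
s(G(6, -5))*v(-2) - 42 = (2*(6 - 1*(-5))*(-6 + (6 - 1*(-5))))*(24 - 12*(-2)) - 42 = (2*(6 + 5)*(-6 + (6 + 5)))*(24 + 24) - 42 = (2*11*(-6 + 11))*48 - 42 = (2*11*5)*48 - 42 = 110*48 - 42 = 5280 - 42 = 5238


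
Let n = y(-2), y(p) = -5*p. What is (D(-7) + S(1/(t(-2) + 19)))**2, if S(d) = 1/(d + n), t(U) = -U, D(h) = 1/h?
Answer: 4096/2181529 ≈ 0.0018776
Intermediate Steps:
n = 10 (n = -5*(-2) = 10)
S(d) = 1/(10 + d) (S(d) = 1/(d + 10) = 1/(10 + d))
(D(-7) + S(1/(t(-2) + 19)))**2 = (1/(-7) + 1/(10 + 1/(-1*(-2) + 19)))**2 = (-1/7 + 1/(10 + 1/(2 + 19)))**2 = (-1/7 + 1/(10 + 1/21))**2 = (-1/7 + 1/(211/21))**2 = (-1/7 + 21/211)**2 = (-64/1477)**2 = 4096/2181529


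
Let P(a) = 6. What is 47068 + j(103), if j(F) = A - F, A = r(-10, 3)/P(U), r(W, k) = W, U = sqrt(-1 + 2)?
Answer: 140890/3 ≈ 46963.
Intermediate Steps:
U = 1 (U = sqrt(1) = 1)
A = -5/3 (A = -10/6 = -10*1/6 = -5/3 ≈ -1.6667)
j(F) = -5/3 - F
47068 + j(103) = 47068 + (-5/3 - 1*103) = 47068 + (-5/3 - 103) = 47068 - 314/3 = 140890/3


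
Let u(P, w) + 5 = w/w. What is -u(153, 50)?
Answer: 4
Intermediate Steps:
u(P, w) = -4 (u(P, w) = -5 + w/w = -5 + 1 = -4)
-u(153, 50) = -1*(-4) = 4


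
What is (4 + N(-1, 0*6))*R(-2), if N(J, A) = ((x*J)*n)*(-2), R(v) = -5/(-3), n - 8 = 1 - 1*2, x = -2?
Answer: -40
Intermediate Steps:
n = 7 (n = 8 + (1 - 1*2) = 8 + (1 - 2) = 8 - 1 = 7)
R(v) = 5/3 (R(v) = -5*(-1/3) = 5/3)
N(J, A) = 28*J (N(J, A) = (-2*J*7)*(-2) = -14*J*(-2) = 28*J)
(4 + N(-1, 0*6))*R(-2) = (4 + 28*(-1))*(5/3) = (4 - 28)*(5/3) = -24*5/3 = -40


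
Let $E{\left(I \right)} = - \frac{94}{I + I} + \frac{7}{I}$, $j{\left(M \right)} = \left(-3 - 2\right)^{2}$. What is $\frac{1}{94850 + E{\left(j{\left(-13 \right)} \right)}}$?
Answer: $\frac{5}{474242} \approx 1.0543 \cdot 10^{-5}$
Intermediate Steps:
$j{\left(M \right)} = 25$ ($j{\left(M \right)} = \left(-5\right)^{2} = 25$)
$E{\left(I \right)} = - \frac{40}{I}$ ($E{\left(I \right)} = - \frac{94}{2 I} + \frac{7}{I} = - 94 \frac{1}{2 I} + \frac{7}{I} = - \frac{47}{I} + \frac{7}{I} = - \frac{40}{I}$)
$\frac{1}{94850 + E{\left(j{\left(-13 \right)} \right)}} = \frac{1}{94850 - \frac{40}{25}} = \frac{1}{94850 - \frac{8}{5}} = \frac{1}{\frac{474242}{5}} = \frac{5}{474242}$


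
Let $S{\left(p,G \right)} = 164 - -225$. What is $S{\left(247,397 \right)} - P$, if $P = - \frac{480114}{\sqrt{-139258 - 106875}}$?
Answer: $389 - \frac{480114 i \sqrt{246133}}{246133} \approx 389.0 - 967.74 i$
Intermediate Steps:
$S{\left(p,G \right)} = 389$ ($S{\left(p,G \right)} = 164 + 225 = 389$)
$P = \frac{480114 i \sqrt{246133}}{246133}$ ($P = - \frac{480114}{\sqrt{-246133}} = - \frac{480114}{i \sqrt{246133}} = - 480114 \left(- \frac{i \sqrt{246133}}{246133}\right) = \frac{480114 i \sqrt{246133}}{246133} \approx 967.74 i$)
$S{\left(247,397 \right)} - P = 389 - \frac{480114 i \sqrt{246133}}{246133}$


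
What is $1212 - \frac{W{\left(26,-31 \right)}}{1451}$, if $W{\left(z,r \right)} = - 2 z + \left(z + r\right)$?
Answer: $\frac{1758669}{1451} \approx 1212.0$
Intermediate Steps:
$W{\left(z,r \right)} = r - z$ ($W{\left(z,r \right)} = - 2 z + \left(r + z\right) = r - z$)
$1212 - \frac{W{\left(26,-31 \right)}}{1451} = 1212 - \frac{-31 - 26}{1451} = 1212 - \left(-31 - 26\right) \frac{1}{1451} = 1212 - \left(-57\right) \frac{1}{1451} = 1212 - - \frac{57}{1451} = 1212 + \frac{57}{1451} = \frac{1758669}{1451}$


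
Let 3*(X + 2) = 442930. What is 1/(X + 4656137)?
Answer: 3/14411335 ≈ 2.0817e-7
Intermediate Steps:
X = 442924/3 (X = -2 + (⅓)*442930 = -2 + 442930/3 = 442924/3 ≈ 1.4764e+5)
1/(X + 4656137) = 1/(442924/3 + 4656137) = 1/(14411335/3) = 3/14411335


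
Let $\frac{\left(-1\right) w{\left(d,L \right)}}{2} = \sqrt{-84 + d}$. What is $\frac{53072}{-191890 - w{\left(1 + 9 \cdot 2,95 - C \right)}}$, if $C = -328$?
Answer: $- \frac{254599652}{920544309} - \frac{13268 i \sqrt{65}}{4602721545} \approx -0.27658 - 2.3241 \cdot 10^{-5} i$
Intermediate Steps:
$w{\left(d,L \right)} = - 2 \sqrt{-84 + d}$
$\frac{53072}{-191890 - w{\left(1 + 9 \cdot 2,95 - C \right)}} = \frac{53072}{-191890 - - 2 \sqrt{-84 + \left(1 + 9 \cdot 2\right)}} = \frac{53072}{-191890 - - 2 \sqrt{-84 + \left(1 + 18\right)}} = \frac{53072}{-191890 - - 2 \sqrt{-84 + 19}} = \frac{53072}{-191890 - - 2 \sqrt{-65}} = \frac{53072}{-191890 - - 2 i \sqrt{65}} = \frac{53072}{-191890 + 2 i \sqrt{65}}$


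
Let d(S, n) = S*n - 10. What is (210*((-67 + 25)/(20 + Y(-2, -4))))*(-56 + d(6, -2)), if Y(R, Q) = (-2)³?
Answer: 57330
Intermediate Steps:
d(S, n) = -10 + S*n
Y(R, Q) = -8
(210*((-67 + 25)/(20 + Y(-2, -4))))*(-56 + d(6, -2)) = (210*((-67 + 25)/(20 - 8)))*(-56 + (-10 + 6*(-2))) = (210*(-42/12))*(-56 + (-10 - 12)) = (210*(-42*1/12))*(-56 - 22) = (210*(-7/2))*(-78) = -735*(-78) = 57330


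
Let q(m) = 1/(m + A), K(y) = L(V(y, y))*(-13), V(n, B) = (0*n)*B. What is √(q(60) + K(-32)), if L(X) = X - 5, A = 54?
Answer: √844854/114 ≈ 8.0628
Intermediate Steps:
V(n, B) = 0 (V(n, B) = 0*B = 0)
L(X) = -5 + X
K(y) = 65 (K(y) = (-5 + 0)*(-13) = -5*(-13) = 65)
q(m) = 1/(54 + m) (q(m) = 1/(m + 54) = 1/(54 + m))
√(q(60) + K(-32)) = √(1/(54 + 60) + 65) = √(1/114 + 65) = √(7411/114) = √844854/114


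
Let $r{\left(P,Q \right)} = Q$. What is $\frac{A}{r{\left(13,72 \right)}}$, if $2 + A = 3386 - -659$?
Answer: $\frac{4043}{72} \approx 56.153$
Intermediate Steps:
$A = 4043$ ($A = -2 + \left(3386 - -659\right) = -2 + \left(3386 + 659\right) = -2 + 4045 = 4043$)
$\frac{A}{r{\left(13,72 \right)}} = \frac{4043}{72}$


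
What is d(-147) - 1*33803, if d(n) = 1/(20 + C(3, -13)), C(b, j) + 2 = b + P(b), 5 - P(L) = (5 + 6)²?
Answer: -3211286/95 ≈ -33803.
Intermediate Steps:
P(L) = -116 (P(L) = 5 - (5 + 6)² = 5 - 1*11² = 5 - 1*121 = 5 - 121 = -116)
C(b, j) = -118 + b (C(b, j) = -2 + (b - 116) = -2 + (-116 + b) = -118 + b)
d(n) = -1/95 (d(n) = 1/(20 + (-118 + 3)) = 1/(20 - 115) = 1/(-95) = -1/95)
d(-147) - 1*33803 = -1/95 - 1*33803 = -1/95 - 33803 = -3211286/95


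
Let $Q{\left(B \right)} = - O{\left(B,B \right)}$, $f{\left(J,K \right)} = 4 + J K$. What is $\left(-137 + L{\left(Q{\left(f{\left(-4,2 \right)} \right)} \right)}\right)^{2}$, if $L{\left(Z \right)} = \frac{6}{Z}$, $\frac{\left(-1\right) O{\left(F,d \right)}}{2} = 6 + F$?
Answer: $\frac{73441}{4} \approx 18360.0$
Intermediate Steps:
$O{\left(F,d \right)} = -12 - 2 F$ ($O{\left(F,d \right)} = - 2 \left(6 + F\right) = -12 - 2 F$)
$Q{\left(B \right)} = 12 + 2 B$ ($Q{\left(B \right)} = - (-12 - 2 B) = 12 + 2 B$)
$\left(-137 + L{\left(Q{\left(f{\left(-4,2 \right)} \right)} \right)}\right)^{2} = \left(-137 + \frac{6}{12 + 2 \left(4 - 8\right)}\right)^{2} = \left(-137 + \frac{6}{12 + 2 \left(-4\right)}\right)^{2} = \left(-137 + \frac{6}{12 - 8}\right)^{2} = \left(-137 + \frac{6}{4}\right)^{2} = \left(-137 + 6 \cdot \frac{1}{4}\right)^{2} = \left(-137 + \frac{3}{2}\right)^{2} = \left(- \frac{271}{2}\right)^{2} = \frac{73441}{4}$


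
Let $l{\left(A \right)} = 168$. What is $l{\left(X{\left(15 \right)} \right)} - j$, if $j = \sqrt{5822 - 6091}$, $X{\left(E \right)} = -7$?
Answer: $168 - i \sqrt{269} \approx 168.0 - 16.401 i$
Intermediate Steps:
$j = i \sqrt{269}$ ($j = \sqrt{-269} = i \sqrt{269} \approx 16.401 i$)
$l{\left(X{\left(15 \right)} \right)} - j = 168 - i \sqrt{269}$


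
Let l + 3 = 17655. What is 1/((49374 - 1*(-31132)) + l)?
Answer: 1/98158 ≈ 1.0188e-5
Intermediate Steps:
l = 17652 (l = -3 + 17655 = 17652)
1/((49374 - 1*(-31132)) + l) = 1/((49374 - 1*(-31132)) + 17652) = 1/((49374 + 31132) + 17652) = 1/(80506 + 17652) = 1/98158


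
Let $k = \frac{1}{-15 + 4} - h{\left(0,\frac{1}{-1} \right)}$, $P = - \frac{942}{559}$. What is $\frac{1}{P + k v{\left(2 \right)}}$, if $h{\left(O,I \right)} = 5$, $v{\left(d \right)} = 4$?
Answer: $- \frac{6149}{135578} \approx -0.045354$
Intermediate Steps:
$P = - \frac{942}{559}$ ($P = \left(-942\right) \frac{1}{559} = - \frac{942}{559} \approx -1.6852$)
$k = - \frac{56}{11}$ ($k = \frac{1}{-15 + 4} - 5 = \frac{1}{-11} - 5 = - \frac{1}{11} - 5 = - \frac{56}{11} \approx -5.0909$)
$\frac{1}{P + k v{\left(2 \right)}} = \frac{1}{- \frac{942}{559} - \frac{224}{11}} = \frac{1}{- \frac{135578}{6149}} = - \frac{6149}{135578}$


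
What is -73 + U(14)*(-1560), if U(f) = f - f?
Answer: -73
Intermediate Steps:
U(f) = 0
-73 + U(14)*(-1560) = -73 + 0*(-1560) = -73 + 0 = -73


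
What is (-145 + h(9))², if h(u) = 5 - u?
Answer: 22201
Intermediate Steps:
(-145 + h(9))² = (-145 + (5 - 1*9))² = (-145 + (5 - 9))² = (-145 - 4)² = (-149)² = 22201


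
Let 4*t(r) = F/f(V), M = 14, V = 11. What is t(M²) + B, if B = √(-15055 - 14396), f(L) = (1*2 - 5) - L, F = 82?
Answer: -41/28 + I*√29451 ≈ -1.4643 + 171.61*I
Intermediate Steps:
f(L) = -3 - L (f(L) = (2 - 5) - L = -3 - L)
t(r) = -41/28 (t(r) = (82/(-3 - 1*11))/4 = (82/(-3 - 11))/4 = (82/(-14))/4 = (82*(-1/14))/4 = (¼)*(-41/7) = -41/28)
B = I*√29451 (B = √(-29451) = I*√29451 ≈ 171.61*I)
t(M²) + B = -41/28 + I*√29451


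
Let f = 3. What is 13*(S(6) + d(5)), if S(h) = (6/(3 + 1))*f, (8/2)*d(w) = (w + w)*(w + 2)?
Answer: 286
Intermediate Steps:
d(w) = w*(2 + w)/2 (d(w) = ((w + w)*(w + 2))/4 = ((2*w)*(2 + w))/4 = (2*w*(2 + w))/4 = w*(2 + w)/2)
S(h) = 9/2 (S(h) = (6/(3 + 1))*3 = (6/4)*3 = (6*(¼))*3 = (3/2)*3 = 9/2)
13*(S(6) + d(5)) = 13*(9/2 + (½)*5*(2 + 5)) = 13*(9/2 + (½)*5*7) = 13*(9/2 + 35/2) = 13*22 = 286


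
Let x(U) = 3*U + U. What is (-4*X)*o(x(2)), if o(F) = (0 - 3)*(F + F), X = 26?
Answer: 4992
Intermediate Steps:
x(U) = 4*U
o(F) = -6*F
(-4*X)*o(x(2)) = (-4*26)*(-24*2) = -(-624)*8 = -104*(-48) = 4992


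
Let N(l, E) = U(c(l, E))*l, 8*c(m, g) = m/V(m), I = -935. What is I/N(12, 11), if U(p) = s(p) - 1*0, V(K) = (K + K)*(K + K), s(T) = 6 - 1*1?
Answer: -187/12 ≈ -15.583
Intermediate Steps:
s(T) = 5 (s(T) = 6 - 1 = 5)
V(K) = 4*K² (V(K) = (2*K)*(2*K) = 4*K²)
c(m, g) = 1/(32*m) (c(m, g) = (m/((4*m²)))/8 = (m*(1/(4*m²)))/8 = (1/(4*m))/8 = 1/(32*m))
U(p) = 5 (U(p) = 5 - 1*0 = 5 + 0 = 5)
N(l, E) = 5*l
I/N(12, 11) = -935/(5*12) = -935/60 = -935*1/60 = -187/12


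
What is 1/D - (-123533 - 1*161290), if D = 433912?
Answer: 123588117577/433912 ≈ 2.8482e+5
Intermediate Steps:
1/D - (-123533 - 1*161290) = 1/433912 - (-123533 - 1*161290) = 1/433912 - (-123533 - 161290) = 1/433912 - 1*(-284823) = 1/433912 + 284823 = 123588117577/433912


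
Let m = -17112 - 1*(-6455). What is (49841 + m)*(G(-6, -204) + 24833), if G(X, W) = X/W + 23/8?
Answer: 16543891334/17 ≈ 9.7317e+8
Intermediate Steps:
G(X, W) = 23/8 + X/W (G(X, W) = X/W + 23*(⅛) = X/W + 23/8 = 23/8 + X/W)
m = -10657 (m = -17112 + 6455 = -10657)
(49841 + m)*(G(-6, -204) + 24833) = (49841 - 10657)*((23/8 - 6/(-204)) + 24833) = 39184*((23/8 - 6*(-1/204)) + 24833) = 39184*((23/8 + 1/34) + 24833) = 39184*(395/136 + 24833) = 39184*(3377683/136) = 16543891334/17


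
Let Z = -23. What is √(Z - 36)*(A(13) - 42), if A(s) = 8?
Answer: -34*I*√59 ≈ -261.16*I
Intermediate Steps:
√(Z - 36)*(A(13) - 42) = √(-23 - 36)*(8 - 42) = √(-59)*(-34) = (I*√59)*(-34) = -34*I*√59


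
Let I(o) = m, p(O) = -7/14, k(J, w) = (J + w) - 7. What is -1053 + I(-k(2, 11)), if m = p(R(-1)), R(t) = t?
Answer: -2107/2 ≈ -1053.5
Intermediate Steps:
k(J, w) = -7 + J + w
p(O) = -½ (p(O) = -7*1/14 = -½)
m = -½ ≈ -0.50000
I(o) = -½
-1053 + I(-k(2, 11)) = -1053 - ½ = -2107/2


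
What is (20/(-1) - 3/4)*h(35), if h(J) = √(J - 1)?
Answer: -83*√34/4 ≈ -120.99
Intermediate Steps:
h(J) = √(-1 + J)
(20/(-1) - 3/4)*h(35) = (20/(-1) - 3/4)*√(-1 + 35) = (20*(-1) - 3*¼)*√34 = (-20 - ¾)*√34 = -83*√34/4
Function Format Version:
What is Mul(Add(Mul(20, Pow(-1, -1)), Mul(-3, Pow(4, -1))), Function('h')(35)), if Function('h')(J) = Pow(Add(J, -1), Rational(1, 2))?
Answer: Mul(Rational(-83, 4), Pow(34, Rational(1, 2))) ≈ -120.99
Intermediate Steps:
Function('h')(J) = Pow(Add(-1, J), Rational(1, 2))
Mul(Add(Mul(20, Pow(-1, -1)), Mul(-3, Pow(4, -1))), Function('h')(35)) = Mul(Add(Mul(20, Pow(-1, -1)), Mul(-3, Pow(4, -1))), Pow(Add(-1, 35), Rational(1, 2))) = Mul(Add(Mul(20, -1), Mul(-3, Rational(1, 4))), Pow(34, Rational(1, 2))) = Mul(Add(-20, Rational(-3, 4)), Pow(34, Rational(1, 2))) = Mul(Rational(-83, 4), Pow(34, Rational(1, 2)))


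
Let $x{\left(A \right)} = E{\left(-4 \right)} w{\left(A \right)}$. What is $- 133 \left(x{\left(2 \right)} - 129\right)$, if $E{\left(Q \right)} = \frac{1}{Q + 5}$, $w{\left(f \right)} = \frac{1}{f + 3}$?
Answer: $\frac{85652}{5} \approx 17130.0$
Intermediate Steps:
$w{\left(f \right)} = \frac{1}{3 + f}$
$E{\left(Q \right)} = \frac{1}{5 + Q}$
$x{\left(A \right)} = \frac{1}{3 + A}$ ($x{\left(A \right)} = \frac{1}{\left(5 - 4\right) \left(3 + A\right)} = \frac{1}{1 \left(3 + A\right)} = 1 \frac{1}{3 + A} = \frac{1}{3 + A}$)
$- 133 \left(x{\left(2 \right)} - 129\right) = - 133 \left(\frac{1}{3 + 2} - 129\right) = - 133 \left(\frac{1}{5} - 129\right) = \left(-133\right) \left(- \frac{644}{5}\right) = \frac{85652}{5}$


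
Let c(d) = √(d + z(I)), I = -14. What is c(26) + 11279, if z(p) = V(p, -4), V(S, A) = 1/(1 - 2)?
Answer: 11284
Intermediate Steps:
V(S, A) = -1 (V(S, A) = 1/(-1) = -1)
z(p) = -1
c(d) = √(-1 + d) (c(d) = √(d - 1) = √(-1 + d))
c(26) + 11279 = √(-1 + 26) + 11279 = √25 + 11279 = 5 + 11279 = 11284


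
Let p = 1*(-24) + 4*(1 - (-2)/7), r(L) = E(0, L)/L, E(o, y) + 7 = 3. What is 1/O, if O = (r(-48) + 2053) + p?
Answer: 84/170875 ≈ 0.00049159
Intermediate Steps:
E(o, y) = -4 (E(o, y) = -7 + 3 = -4)
r(L) = -4/L
p = -132/7 (p = -24 + 4*(1 - (-2)/7) = -24 + 4*(1 - 1*(-2/7)) = -24 + 4*(1 + 2/7) = -24 + 4*(9/7) = -24 + 36/7 = -132/7 ≈ -18.857)
O = 170875/84 (O = (-4/(-48) + 2053) - 132/7 = (-4*(-1/48) + 2053) - 132/7 = (1/12 + 2053) - 132/7 = 24637/12 - 132/7 = 170875/84 ≈ 2034.2)
1/O = 1/(170875/84) = 84/170875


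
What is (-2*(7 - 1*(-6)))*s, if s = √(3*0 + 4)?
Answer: -52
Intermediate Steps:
s = 2 (s = √(0 + 4) = √4 = 2)
(-2*(7 - 1*(-6)))*s = -2*(7 - 1*(-6))*2 = -2*(7 + 6)*2 = -2*13*2 = -26*2 = -52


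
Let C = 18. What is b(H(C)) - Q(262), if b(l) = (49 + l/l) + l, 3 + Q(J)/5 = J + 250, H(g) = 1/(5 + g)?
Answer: -57384/23 ≈ -2495.0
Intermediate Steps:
Q(J) = 1235 + 5*J (Q(J) = -15 + 5*(J + 250) = -15 + 5*(250 + J) = -15 + (1250 + 5*J) = 1235 + 5*J)
b(l) = 50 + l (b(l) = (49 + 1) + l = 50 + l)
b(H(C)) - Q(262) = (50 + 1/(5 + 18)) - (1235 + 5*262) = (50 + 1/23) - (1235 + 1310) = (50 + 1/23) - 1*2545 = 1151/23 - 2545 = -57384/23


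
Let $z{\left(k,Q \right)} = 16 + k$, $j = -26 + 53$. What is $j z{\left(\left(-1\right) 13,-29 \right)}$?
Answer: $81$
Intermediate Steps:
$j = 27$
$j z{\left(\left(-1\right) 13,-29 \right)} = 27 \left(16 - 13\right) = 27 \cdot 3 = 81$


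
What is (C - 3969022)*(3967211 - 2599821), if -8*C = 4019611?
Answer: -24456991912965/4 ≈ -6.1142e+12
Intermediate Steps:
C = -4019611/8 (C = -⅛*4019611 = -4019611/8 ≈ -5.0245e+5)
(C - 3969022)*(3967211 - 2599821) = (-4019611/8 - 3969022)*(3967211 - 2599821) = -35771787/8*1367390 = -24456991912965/4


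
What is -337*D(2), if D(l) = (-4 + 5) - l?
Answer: 337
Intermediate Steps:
D(l) = 1 - l
-337*D(2) = -337*(1 - 1*2) = -337*(1 - 2) = -337*(-1) = 337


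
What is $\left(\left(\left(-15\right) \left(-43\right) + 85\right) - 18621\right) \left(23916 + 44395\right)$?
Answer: $-1222152101$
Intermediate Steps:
$\left(\left(\left(-15\right) \left(-43\right) + 85\right) - 18621\right) \left(23916 + 44395\right) = \left(\left(645 + 85\right) - 18621\right) 68311 = \left(730 - 18621\right) 68311 = \left(-17891\right) 68311 = -1222152101$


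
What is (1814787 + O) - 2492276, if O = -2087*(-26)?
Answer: -623227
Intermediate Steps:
O = 54262
(1814787 + O) - 2492276 = (1814787 + 54262) - 2492276 = 1869049 - 2492276 = -623227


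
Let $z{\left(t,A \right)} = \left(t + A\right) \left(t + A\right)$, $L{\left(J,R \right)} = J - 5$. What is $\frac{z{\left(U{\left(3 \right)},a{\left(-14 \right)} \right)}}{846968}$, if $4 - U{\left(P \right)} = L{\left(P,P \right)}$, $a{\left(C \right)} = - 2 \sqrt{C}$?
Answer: $\frac{\left(3 - i \sqrt{14}\right)^{2}}{211742} \approx -2.3614 \cdot 10^{-5} - 0.00010603 i$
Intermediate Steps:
$L{\left(J,R \right)} = -5 + J$ ($L{\left(J,R \right)} = J - 5 = -5 + J$)
$U{\left(P \right)} = 9 - P$ ($U{\left(P \right)} = 4 - \left(-5 + P\right) = 9 - P$)
$z{\left(t,A \right)} = \left(A + t\right)^{2}$ ($z{\left(t,A \right)} = \left(A + t\right) \left(A + t\right) = \left(A + t\right)^{2}$)
$\frac{z{\left(U{\left(3 \right)},a{\left(-14 \right)} \right)}}{846968} = \frac{\left(- 2 \sqrt{-14} + \left(9 - 3\right)\right)^{2}}{846968} = \left(- 2 i \sqrt{14} + \left(9 - 3\right)\right)^{2} \cdot \frac{1}{846968} = \left(- 2 i \sqrt{14} + 6\right)^{2} \cdot \frac{1}{846968} = \left(6 - 2 i \sqrt{14}\right)^{2} \cdot \frac{1}{846968} = \frac{\left(6 - 2 i \sqrt{14}\right)^{2}}{846968}$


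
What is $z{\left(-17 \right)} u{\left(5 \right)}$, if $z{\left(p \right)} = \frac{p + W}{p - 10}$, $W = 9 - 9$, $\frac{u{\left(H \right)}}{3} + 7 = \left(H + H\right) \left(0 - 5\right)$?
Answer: $- \frac{323}{3} \approx -107.67$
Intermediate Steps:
$u{\left(H \right)} = -21 - 30 H$ ($u{\left(H \right)} = -21 + 3 \left(H + H\right) \left(0 - 5\right) = -21 + 3 \cdot 2 H \left(-5\right) = -21 + 3 \left(- 10 H\right) = -21 - 30 H$)
$W = 0$ ($W = 9 - 9 = 0$)
$z{\left(p \right)} = \frac{p}{-10 + p}$ ($z{\left(p \right)} = \frac{p + 0}{p - 10} = \frac{p}{-10 + p}$)
$z{\left(-17 \right)} u{\left(5 \right)} = - \frac{17}{-10 - 17} \left(-21 - 150\right) = - \frac{17}{-27} \left(-21 - 150\right) = \left(-17\right) \left(- \frac{1}{27}\right) \left(-171\right) = \frac{17}{27} \left(-171\right) = - \frac{323}{3}$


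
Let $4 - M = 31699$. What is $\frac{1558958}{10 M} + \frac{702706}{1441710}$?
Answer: $- \frac{33747377858}{7615833075} \approx -4.4312$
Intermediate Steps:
$M = -31695$ ($M = 4 - 31699 = -31695$)
$\frac{1558958}{10 M} + \frac{702706}{1441710} = \frac{1558958}{10 \left(-31695\right)} + \frac{702706}{1441710} = \frac{1558958}{-316950} + 702706 \cdot \frac{1}{1441710} = 1558958 \left(- \frac{1}{316950}\right) + \frac{351353}{720855} = - \frac{779479}{158475} + \frac{351353}{720855} = - \frac{33747377858}{7615833075}$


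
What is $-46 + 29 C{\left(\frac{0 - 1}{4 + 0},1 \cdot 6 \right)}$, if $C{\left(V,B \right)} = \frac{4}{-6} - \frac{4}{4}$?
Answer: $- \frac{283}{3} \approx -94.333$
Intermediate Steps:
$C{\left(V,B \right)} = - \frac{5}{3}$ ($C{\left(V,B \right)} = 4 \left(- \frac{1}{6}\right) - 1 = - \frac{2}{3} - 1 = - \frac{5}{3}$)
$-46 + 29 C{\left(\frac{0 - 1}{4 + 0},1 \cdot 6 \right)} = -46 + 29 \left(- \frac{5}{3}\right) = -46 - \frac{145}{3} = - \frac{283}{3}$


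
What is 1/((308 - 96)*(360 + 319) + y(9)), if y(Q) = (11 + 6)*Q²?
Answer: 1/145325 ≈ 6.8811e-6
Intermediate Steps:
y(Q) = 17*Q²
1/((308 - 96)*(360 + 319) + y(9)) = 1/((308 - 96)*(360 + 319) + 17*9²) = 1/(212*679 + 17*81) = 1/(143948 + 1377) = 1/145325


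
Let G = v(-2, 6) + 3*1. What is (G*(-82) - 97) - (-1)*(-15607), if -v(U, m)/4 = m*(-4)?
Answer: -23822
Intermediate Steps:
v(U, m) = 16*m (v(U, m) = -4*m*(-4) = -(-16)*m = 16*m)
G = 99 (G = 16*6 + 3*1 = 96 + 3 = 99)
(G*(-82) - 97) - (-1)*(-15607) = (99*(-82) - 97) - (-1)*(-15607) = (-8118 - 97) - 1*15607 = -8215 - 15607 = -23822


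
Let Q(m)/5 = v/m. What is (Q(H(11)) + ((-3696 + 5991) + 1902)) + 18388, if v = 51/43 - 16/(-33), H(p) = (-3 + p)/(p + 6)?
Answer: 256586455/11352 ≈ 22603.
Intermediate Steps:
H(p) = (-3 + p)/(6 + p)
v = 2371/1419 (v = 51*(1/43) - 16*(-1/33) = 51/43 + 16/33 = 2371/1419 ≈ 1.6709)
Q(m) = 11855/(1419*m) (Q(m) = 5*(2371/(1419*m)) = 11855/(1419*m))
(Q(H(11)) + ((-3696 + 5991) + 1902)) + 18388 = (11855/(1419*(((-3 + 11)/(6 + 11)))) + ((-3696 + 5991) + 1902)) + 18388 = (11855/(1419*((8/17))) + (2295 + 1902)) + 18388 = (11855/(1419*(((1/17)*8))) + 4197) + 18388 = (11855/(1419*(8/17)) + 4197) + 18388 = ((11855/1419)*(17/8) + 4197) + 18388 = (201535/11352 + 4197) + 18388 = 47845879/11352 + 18388 = 256586455/11352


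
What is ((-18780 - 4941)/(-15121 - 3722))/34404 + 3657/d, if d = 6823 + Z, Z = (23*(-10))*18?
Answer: 790267917749/579773558892 ≈ 1.3631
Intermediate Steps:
Z = -4140 (Z = -230*18 = -4140)
d = 2683 (d = 6823 - 4140 = 2683)
((-18780 - 4941)/(-15121 - 3722))/34404 + 3657/d = ((-18780 - 4941)/(-15121 - 3722))/34404 + 3657/2683 = -23721/(-18843)*(1/34404) + 3657*(1/2683) = -23721*(-1/18843)*(1/34404) + 3657/2683 = (7907/6281)*(1/34404) + 3657/2683 = 7907/216091524 + 3657/2683 = 790267917749/579773558892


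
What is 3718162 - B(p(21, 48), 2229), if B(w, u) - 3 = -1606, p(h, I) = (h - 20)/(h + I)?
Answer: 3719765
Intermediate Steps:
p(h, I) = (-20 + h)/(I + h)
B(w, u) = -1603 (B(w, u) = 3 - 1606 = -1603)
3718162 - B(p(21, 48), 2229) = 3718162 - 1*(-1603) = 3718162 + 1603 = 3719765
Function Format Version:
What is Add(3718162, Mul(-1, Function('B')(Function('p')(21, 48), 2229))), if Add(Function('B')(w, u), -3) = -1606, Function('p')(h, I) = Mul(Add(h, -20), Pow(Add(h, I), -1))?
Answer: 3719765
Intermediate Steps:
Function('p')(h, I) = Mul(Pow(Add(I, h), -1), Add(-20, h)) (Function('p')(h, I) = Mul(Add(-20, h), Pow(Add(I, h), -1)) = Mul(Pow(Add(I, h), -1), Add(-20, h)))
Function('B')(w, u) = -1603 (Function('B')(w, u) = Add(3, -1606) = -1603)
Add(3718162, Mul(-1, Function('B')(Function('p')(21, 48), 2229))) = Add(3718162, Mul(-1, -1603)) = Add(3718162, 1603) = 3719765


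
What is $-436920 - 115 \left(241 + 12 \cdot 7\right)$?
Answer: $-474295$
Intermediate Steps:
$-436920 - 115 \left(241 + 12 \cdot 7\right) = -436920 - 115 \left(241 + 84\right) = -436920 - 115 \cdot 325 = -436920 - 37375 = -474295$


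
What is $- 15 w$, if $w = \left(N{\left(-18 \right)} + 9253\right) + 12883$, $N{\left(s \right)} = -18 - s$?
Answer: $-332040$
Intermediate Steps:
$w = 22136$ ($w = \left(\left(-18 - -18\right) + 9253\right) + 12883 = \left(\left(-18 + 18\right) + 9253\right) + 12883 = \left(0 + 9253\right) + 12883 = 9253 + 12883 = 22136$)
$- 15 w = \left(-15\right) 22136 = -332040$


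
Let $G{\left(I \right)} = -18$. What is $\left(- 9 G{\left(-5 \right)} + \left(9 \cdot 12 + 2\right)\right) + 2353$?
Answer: $2625$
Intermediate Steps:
$\left(- 9 G{\left(-5 \right)} + \left(9 \cdot 12 + 2\right)\right) + 2353 = \left(\left(-9\right) \left(-18\right) + \left(9 \cdot 12 + 2\right)\right) + 2353 = \left(162 + \left(108 + 2\right)\right) + 2353 = \left(162 + 110\right) + 2353 = 272 + 2353 = 2625$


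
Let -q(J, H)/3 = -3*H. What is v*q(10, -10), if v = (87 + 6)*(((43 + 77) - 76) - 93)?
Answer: 410130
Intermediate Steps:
q(J, H) = 9*H (q(J, H) = -(-9)*H = 9*H)
v = -4557 (v = 93*((120 - 76) - 93) = 93*(44 - 93) = 93*(-49) = -4557)
v*q(10, -10) = -41013*(-10) = -4557*(-90) = 410130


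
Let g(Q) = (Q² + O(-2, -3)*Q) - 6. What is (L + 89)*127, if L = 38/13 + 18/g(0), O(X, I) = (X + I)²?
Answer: 146812/13 ≈ 11293.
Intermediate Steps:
O(X, I) = (I + X)²
g(Q) = -6 + Q² + 25*Q (g(Q) = (Q² + (-3 - 2)²*Q) - 6 = (Q² + (-5)²*Q) - 6 = (Q² + 25*Q) - 6 = -6 + Q² + 25*Q)
L = -1/13 (L = 38/13 + 18/(-6 + 0² + 25*0) = 38*(1/13) + 18/(-6 + 0 + 0) = 38/13 + 18/(-6) = 38/13 + 18*(-⅙) = 38/13 - 3 = -1/13 ≈ -0.076923)
(L + 89)*127 = (-1/13 + 89)*127 = (1156/13)*127 = 146812/13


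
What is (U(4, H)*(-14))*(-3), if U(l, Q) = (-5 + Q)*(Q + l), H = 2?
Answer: -756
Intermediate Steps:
(U(4, H)*(-14))*(-3) = ((2**2 - 5*2 - 5*4 + 2*4)*(-14))*(-3) = ((4 - 10 - 20 + 8)*(-14))*(-3) = -18*(-14)*(-3) = 252*(-3) = -756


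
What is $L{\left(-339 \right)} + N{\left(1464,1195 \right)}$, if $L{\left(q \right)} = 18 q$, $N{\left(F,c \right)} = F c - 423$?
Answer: $1742955$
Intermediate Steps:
$N{\left(F,c \right)} = -423 + F c$
$L{\left(-339 \right)} + N{\left(1464,1195 \right)} = 18 \left(-339\right) + \left(-423 + 1464 \cdot 1195\right) = -6102 + \left(-423 + 1749480\right) = -6102 + 1749057 = 1742955$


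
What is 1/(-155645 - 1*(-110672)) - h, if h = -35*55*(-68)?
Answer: -5886965701/44973 ≈ -1.3090e+5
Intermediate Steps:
h = 130900 (h = -1925*(-68) = 130900)
1/(-155645 - 1*(-110672)) - h = 1/(-155645 - 1*(-110672)) - 1*130900 = 1/(-155645 + 110672) - 130900 = 1/(-44973) - 130900 = -1/44973 - 130900 = -5886965701/44973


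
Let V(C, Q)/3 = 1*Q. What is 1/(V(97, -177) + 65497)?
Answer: 1/64966 ≈ 1.5393e-5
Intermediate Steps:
V(C, Q) = 3*Q (V(C, Q) = 3*(1*Q) = 3*Q)
1/(V(97, -177) + 65497) = 1/(3*(-177) + 65497) = 1/(-531 + 65497) = 1/64966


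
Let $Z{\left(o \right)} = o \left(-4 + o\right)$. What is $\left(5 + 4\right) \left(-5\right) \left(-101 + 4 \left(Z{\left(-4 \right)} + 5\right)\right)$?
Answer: $-2115$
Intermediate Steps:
$\left(5 + 4\right) \left(-5\right) \left(-101 + 4 \left(Z{\left(-4 \right)} + 5\right)\right) = \left(5 + 4\right) \left(-5\right) \left(-101 + 4 \left(- 4 \left(-4 - 4\right) + 5\right)\right) = 9 \left(-5\right) \left(-101 + 4 \left(\left(-4\right) \left(-8\right) + 5\right)\right) = - 45 \left(-101 + 4 \left(32 + 5\right)\right) = - 45 \left(-101 + 4 \cdot 37\right) = - 45 \left(-101 + 148\right) = \left(-45\right) 47 = -2115$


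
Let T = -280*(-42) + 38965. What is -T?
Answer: -50725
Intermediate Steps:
T = 50725 (T = 11760 + 38965 = 50725)
-T = -1*50725 = -50725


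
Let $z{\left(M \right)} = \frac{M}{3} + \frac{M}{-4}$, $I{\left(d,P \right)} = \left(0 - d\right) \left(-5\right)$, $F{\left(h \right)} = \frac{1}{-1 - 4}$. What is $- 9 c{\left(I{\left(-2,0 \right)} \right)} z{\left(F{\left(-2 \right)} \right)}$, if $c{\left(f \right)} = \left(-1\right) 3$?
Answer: $- \frac{9}{20} \approx -0.45$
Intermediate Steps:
$F{\left(h \right)} = - \frac{1}{5}$ ($F{\left(h \right)} = \frac{1}{-5} = - \frac{1}{5}$)
$I{\left(d,P \right)} = 5 d$ ($I{\left(d,P \right)} = - d \left(-5\right) = 5 d$)
$c{\left(f \right)} = -3$
$z{\left(M \right)} = \frac{M}{12}$ ($z{\left(M \right)} = M \frac{1}{3} + M \left(- \frac{1}{4}\right) = \frac{M}{3} - \frac{M}{4} = \frac{M}{12}$)
$- 9 c{\left(I{\left(-2,0 \right)} \right)} z{\left(F{\left(-2 \right)} \right)} = \left(-9\right) \left(-3\right) \frac{1}{12} \left(- \frac{1}{5}\right) = 27 \left(- \frac{1}{60}\right) = - \frac{9}{20}$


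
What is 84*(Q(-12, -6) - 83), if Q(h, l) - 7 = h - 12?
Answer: -8400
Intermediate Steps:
Q(h, l) = -5 + h (Q(h, l) = 7 + (h - 12) = 7 + (-12 + h) = -5 + h)
84*(Q(-12, -6) - 83) = 84*((-5 - 12) - 83) = 84*(-17 - 83) = 84*(-100) = -8400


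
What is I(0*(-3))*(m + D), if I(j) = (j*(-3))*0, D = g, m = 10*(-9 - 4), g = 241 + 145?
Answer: 0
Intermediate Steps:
g = 386
m = -130 (m = 10*(-13) = -130)
D = 386
I(j) = 0 (I(j) = -3*j*0 = 0)
I(0*(-3))*(m + D) = 0*(-130 + 386) = 0*256 = 0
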